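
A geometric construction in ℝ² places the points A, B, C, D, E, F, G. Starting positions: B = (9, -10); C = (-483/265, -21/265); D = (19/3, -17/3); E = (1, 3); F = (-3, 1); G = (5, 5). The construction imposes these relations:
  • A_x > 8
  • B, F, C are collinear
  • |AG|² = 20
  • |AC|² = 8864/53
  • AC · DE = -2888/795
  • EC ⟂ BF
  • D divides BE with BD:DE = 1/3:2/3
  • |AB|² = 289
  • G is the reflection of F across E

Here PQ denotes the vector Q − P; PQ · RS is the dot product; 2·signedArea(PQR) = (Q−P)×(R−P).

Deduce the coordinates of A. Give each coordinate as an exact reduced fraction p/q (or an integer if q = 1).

1. A_x = 9  [line 16/3·x + -26/3·y + 38/3 = 0 ∩ |AC|² = 8864/53]
2. A_y = 7  [line 16/3·x + -26/3·y + 38/3 = 0 ∩ |AC|² = 8864/53]
   → A = (9, 7)

A = (9, 7)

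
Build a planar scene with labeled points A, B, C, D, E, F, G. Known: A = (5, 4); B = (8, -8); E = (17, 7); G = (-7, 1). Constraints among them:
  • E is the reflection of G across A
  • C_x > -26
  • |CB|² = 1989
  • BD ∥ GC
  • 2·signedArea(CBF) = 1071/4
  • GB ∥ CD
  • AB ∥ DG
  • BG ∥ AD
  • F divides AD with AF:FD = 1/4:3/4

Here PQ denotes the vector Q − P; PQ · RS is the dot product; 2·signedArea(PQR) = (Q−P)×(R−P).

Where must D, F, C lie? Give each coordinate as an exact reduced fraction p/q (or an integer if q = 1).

C = (-25, 22)
D = (-10, 13)
F = (5/4, 25/4)

1. D_x = -10  [AB ∥ DG ∩ BG ∥ AD]
2. D_y = 13  [AB ∥ DG ∩ BG ∥ AD]
   → D = (-10, 13)
3. F_x = 5/4  [F divides AD with AF:FD = 1/4:3/4]
4. F_y = 25/4  [F divides AD with AF:FD = 1/4:3/4]
   → F = (5/4, 25/4)
5. C_x = -25  [GB ∥ CD ∩ BD ∥ GC]
6. C_y = 22  [GB ∥ CD ∩ BD ∥ GC]
   → C = (-25, 22)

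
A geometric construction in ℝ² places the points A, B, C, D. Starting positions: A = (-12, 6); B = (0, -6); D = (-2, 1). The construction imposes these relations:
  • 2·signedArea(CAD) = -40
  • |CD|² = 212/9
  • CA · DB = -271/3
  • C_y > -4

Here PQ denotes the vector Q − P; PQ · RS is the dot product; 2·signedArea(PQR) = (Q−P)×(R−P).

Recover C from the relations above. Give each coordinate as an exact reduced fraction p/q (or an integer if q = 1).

C = (-2/3, -11/3)

1. C_x = -2/3  [2·signedArea(CAD) = -40 ∩ CA · DB = -271/3]
2. C_y = -11/3  [2·signedArea(CAD) = -40 ∩ CA · DB = -271/3]
   → C = (-2/3, -11/3)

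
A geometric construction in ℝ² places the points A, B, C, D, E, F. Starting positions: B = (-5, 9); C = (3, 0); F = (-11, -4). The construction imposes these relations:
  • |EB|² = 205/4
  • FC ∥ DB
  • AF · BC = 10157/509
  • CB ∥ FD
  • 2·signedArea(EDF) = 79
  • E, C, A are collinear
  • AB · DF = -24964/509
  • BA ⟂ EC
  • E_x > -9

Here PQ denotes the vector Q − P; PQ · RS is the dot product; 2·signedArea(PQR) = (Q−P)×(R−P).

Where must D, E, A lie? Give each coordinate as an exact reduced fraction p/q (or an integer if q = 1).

1. D_x = -19  [FC ∥ DB ∩ CB ∥ FD]
2. D_y = 5  [FC ∥ DB ∩ CB ∥ FD]
   → D = (-19, 5)
3. E_x = -8  [line 9·x + 8·y + 52 = 0 ∩ |EB|² = 205/4]
4. E_y = 5/2  [line 9·x + 8·y + 52 = 0 ∩ |EB|² = 205/4]
   → E = (-8, 5/2)
5. A_x = -3335/509  [E, C, A are collinear ∩ BA ⟂ EC]
6. A_y = 1105/509  [E, C, A are collinear ∩ BA ⟂ EC]
   → A = (-3335/509, 1105/509)

A = (-3335/509, 1105/509)
D = (-19, 5)
E = (-8, 5/2)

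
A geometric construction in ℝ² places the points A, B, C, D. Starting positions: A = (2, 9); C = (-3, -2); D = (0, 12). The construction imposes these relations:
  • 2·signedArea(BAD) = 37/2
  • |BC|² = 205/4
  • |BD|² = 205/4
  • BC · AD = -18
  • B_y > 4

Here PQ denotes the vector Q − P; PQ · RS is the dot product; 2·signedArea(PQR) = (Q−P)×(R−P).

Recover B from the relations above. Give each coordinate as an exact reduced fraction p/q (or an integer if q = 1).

1. B_x = -3/2  [BC · AD = -18 ∩ 2·signedArea(BAD) = 37/2]
2. B_y = 5  [BC · AD = -18 ∩ 2·signedArea(BAD) = 37/2]
   → B = (-3/2, 5)

B = (-3/2, 5)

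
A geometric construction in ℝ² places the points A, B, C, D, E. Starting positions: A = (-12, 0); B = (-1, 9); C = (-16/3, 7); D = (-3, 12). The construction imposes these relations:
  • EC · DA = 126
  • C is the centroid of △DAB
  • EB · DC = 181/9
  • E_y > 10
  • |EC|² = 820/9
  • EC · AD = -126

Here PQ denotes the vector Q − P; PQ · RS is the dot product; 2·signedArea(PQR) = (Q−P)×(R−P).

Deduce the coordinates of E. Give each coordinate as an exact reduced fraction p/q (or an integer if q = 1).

E = (10/3, 11)

1. E_x = 10/3  [EC · DA = 126 ∩ EB · DC = 181/9]
2. E_y = 11  [EC · DA = 126 ∩ EB · DC = 181/9]
   → E = (10/3, 11)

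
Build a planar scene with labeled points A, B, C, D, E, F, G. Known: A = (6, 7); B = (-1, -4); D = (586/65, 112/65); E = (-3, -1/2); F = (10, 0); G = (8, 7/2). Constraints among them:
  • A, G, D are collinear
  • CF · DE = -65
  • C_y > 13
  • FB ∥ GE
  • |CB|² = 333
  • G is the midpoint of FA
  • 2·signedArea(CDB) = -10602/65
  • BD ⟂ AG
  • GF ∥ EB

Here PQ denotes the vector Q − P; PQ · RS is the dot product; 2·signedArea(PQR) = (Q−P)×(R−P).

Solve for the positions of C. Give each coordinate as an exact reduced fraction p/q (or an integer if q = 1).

C = (2, 14)

1. C_x = 2  [2·signedArea(CDB) = -10602/65 ∩ CF · DE = -65]
2. C_y = 14  [2·signedArea(CDB) = -10602/65 ∩ CF · DE = -65]
   → C = (2, 14)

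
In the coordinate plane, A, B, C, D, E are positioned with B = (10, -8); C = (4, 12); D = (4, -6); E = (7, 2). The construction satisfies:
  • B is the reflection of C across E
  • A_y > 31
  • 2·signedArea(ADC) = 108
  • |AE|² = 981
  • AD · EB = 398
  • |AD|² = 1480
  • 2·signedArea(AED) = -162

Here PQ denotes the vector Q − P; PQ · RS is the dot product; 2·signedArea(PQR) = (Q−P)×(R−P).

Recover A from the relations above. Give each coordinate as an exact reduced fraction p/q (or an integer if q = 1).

1. A_x = -2  [2·signedArea(AED) = -162 ∩ 2·signedArea(ADC) = 108]
2. A_y = 32  [2·signedArea(AED) = -162 ∩ 2·signedArea(ADC) = 108]
   → A = (-2, 32)

A = (-2, 32)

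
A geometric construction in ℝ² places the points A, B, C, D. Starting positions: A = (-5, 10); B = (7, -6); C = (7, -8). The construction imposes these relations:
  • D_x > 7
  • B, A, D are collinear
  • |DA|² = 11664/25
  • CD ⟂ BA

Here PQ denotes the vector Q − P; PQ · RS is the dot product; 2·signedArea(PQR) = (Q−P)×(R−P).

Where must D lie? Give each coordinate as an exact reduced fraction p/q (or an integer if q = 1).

D = (199/25, -182/25)

1. D_x = 199/25  [B, A, D are collinear ∩ CD ⟂ BA]
2. D_y = -182/25  [B, A, D are collinear ∩ CD ⟂ BA]
   → D = (199/25, -182/25)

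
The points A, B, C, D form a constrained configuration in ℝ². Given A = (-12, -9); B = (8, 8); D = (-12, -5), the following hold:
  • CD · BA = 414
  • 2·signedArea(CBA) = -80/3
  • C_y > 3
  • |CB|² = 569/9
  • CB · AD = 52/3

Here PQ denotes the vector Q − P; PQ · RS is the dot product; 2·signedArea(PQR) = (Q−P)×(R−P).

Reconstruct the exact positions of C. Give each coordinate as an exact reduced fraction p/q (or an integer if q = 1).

C = (4/3, 11/3)

1. C_x = 4/3  [2·signedArea(CBA) = -80/3 ∩ CB · AD = 52/3]
2. C_y = 11/3  [2·signedArea(CBA) = -80/3 ∩ CB · AD = 52/3]
   → C = (4/3, 11/3)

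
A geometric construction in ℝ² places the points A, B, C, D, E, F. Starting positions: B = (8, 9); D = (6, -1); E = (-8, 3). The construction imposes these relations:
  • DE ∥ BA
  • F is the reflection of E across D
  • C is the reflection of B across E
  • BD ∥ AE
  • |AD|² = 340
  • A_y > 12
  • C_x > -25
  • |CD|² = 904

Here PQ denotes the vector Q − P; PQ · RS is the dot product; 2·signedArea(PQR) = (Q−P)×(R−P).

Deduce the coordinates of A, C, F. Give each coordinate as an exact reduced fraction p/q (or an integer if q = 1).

A = (-6, 13)
C = (-24, -3)
F = (20, -5)

1. A_x = -6  [BD ∥ AE ∩ DE ∥ BA]
2. A_y = 13  [BD ∥ AE ∩ DE ∥ BA]
   → A = (-6, 13)
3. C_x = -24  [C is the reflection of B across E]
4. C_y = -3  [C is the reflection of B across E]
   → C = (-24, -3)
5. F_x = 20  [F is the reflection of E across D]
6. F_y = -5  [F is the reflection of E across D]
   → F = (20, -5)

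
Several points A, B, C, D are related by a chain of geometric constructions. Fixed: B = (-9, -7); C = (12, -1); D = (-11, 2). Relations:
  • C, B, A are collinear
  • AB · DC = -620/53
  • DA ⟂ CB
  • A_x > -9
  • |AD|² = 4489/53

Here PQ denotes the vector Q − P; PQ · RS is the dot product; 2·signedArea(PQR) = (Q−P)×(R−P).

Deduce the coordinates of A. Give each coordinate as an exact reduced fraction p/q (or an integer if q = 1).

1. A_x = -449/53  [C, B, A are collinear ∩ DA ⟂ CB]
2. A_y = -363/53  [C, B, A are collinear ∩ DA ⟂ CB]
   → A = (-449/53, -363/53)

A = (-449/53, -363/53)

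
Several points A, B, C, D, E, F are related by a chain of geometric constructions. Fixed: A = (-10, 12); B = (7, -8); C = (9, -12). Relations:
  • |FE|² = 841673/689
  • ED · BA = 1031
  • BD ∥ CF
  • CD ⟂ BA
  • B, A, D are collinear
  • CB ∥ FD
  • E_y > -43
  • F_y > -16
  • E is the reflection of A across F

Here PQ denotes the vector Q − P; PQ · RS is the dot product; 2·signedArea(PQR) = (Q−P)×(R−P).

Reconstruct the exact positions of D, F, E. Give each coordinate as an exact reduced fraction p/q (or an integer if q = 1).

D = (6761/689, -7792/689)
E = (23168/689, -29364/689)
F = (8139/689, -10548/689)

1. D_x = 6761/689  [B, A, D are collinear ∩ CD ⟂ BA]
2. D_y = -7792/689  [B, A, D are collinear ∩ CD ⟂ BA]
   → D = (6761/689, -7792/689)
3. F_x = 8139/689  [CB ∥ FD ∩ BD ∥ CF]
4. F_y = -10548/689  [CB ∥ FD ∩ BD ∥ CF]
   → F = (8139/689, -10548/689)
5. E_x = 23168/689  [E is the reflection of A across F]
6. E_y = -29364/689  [E is the reflection of A across F]
   → E = (23168/689, -29364/689)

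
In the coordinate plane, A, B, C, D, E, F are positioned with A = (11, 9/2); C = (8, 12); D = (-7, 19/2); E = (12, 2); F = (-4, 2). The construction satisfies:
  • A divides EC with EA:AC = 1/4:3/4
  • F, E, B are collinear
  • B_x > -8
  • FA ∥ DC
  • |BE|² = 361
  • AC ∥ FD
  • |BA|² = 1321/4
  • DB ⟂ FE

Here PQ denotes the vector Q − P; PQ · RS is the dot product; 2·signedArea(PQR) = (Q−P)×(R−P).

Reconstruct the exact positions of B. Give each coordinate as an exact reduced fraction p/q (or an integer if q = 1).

B = (-7, 2)

1. B_x = -7  [F, E, B are collinear ∩ DB ⟂ FE]
2. B_y = 2  [F, E, B are collinear ∩ DB ⟂ FE]
   → B = (-7, 2)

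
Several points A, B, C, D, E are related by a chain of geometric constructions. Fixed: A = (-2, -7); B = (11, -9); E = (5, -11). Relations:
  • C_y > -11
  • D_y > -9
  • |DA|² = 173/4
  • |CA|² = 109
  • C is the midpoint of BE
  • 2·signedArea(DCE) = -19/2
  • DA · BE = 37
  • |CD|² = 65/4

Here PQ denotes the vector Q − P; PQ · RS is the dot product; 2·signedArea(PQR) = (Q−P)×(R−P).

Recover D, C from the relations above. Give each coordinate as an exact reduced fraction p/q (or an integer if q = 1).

C = (8, -10)
D = (9/2, -8)

1. C_x = 8  [C is the midpoint of BE]
2. C_y = -10  [C is the midpoint of BE]
   → C = (8, -10)
3. D_x = 9/2  [2·signedArea(DCE) = -19/2 ∩ DA · BE = 37]
4. D_y = -8  [2·signedArea(DCE) = -19/2 ∩ DA · BE = 37]
   → D = (9/2, -8)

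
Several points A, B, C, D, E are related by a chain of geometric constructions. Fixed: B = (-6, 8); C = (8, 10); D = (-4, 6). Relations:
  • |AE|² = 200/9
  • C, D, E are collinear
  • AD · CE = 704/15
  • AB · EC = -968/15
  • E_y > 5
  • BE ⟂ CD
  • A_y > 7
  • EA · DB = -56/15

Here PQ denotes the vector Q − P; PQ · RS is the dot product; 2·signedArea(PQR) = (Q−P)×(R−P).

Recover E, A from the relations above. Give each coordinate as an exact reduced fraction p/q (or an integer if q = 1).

A = (-16/15, 118/15)
E = (-26/5, 28/5)

1. E_x = -26/5  [C, D, E are collinear ∩ BE ⟂ CD]
2. E_y = 28/5  [C, D, E are collinear ∩ BE ⟂ CD]
   → E = (-26/5, 28/5)
3. A_x = -16/15  [AB · EC = -968/15 ∩ EA · DB = -56/15]
4. A_y = 118/15  [AB · EC = -968/15 ∩ EA · DB = -56/15]
   → A = (-16/15, 118/15)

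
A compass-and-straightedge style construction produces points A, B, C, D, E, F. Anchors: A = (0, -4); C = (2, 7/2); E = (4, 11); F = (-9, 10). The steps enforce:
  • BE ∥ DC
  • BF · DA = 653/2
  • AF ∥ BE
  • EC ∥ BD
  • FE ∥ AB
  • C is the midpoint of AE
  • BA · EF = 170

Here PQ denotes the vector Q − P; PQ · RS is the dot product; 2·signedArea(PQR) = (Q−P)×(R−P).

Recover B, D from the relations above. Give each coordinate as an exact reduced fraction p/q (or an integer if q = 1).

B = (13, -3)
D = (11, -21/2)

1. B_x = 13  [AF ∥ BE ∩ FE ∥ AB]
2. B_y = -3  [AF ∥ BE ∩ FE ∥ AB]
   → B = (13, -3)
3. D_x = 11  [BE ∥ DC ∩ EC ∥ BD]
4. D_y = -21/2  [BE ∥ DC ∩ EC ∥ BD]
   → D = (11, -21/2)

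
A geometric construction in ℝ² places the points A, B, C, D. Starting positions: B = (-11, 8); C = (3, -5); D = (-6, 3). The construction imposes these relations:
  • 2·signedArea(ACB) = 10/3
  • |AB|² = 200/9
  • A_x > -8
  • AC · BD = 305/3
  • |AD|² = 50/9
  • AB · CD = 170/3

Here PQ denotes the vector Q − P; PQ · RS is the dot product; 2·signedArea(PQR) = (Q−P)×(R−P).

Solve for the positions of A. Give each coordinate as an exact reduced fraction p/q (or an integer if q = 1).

A = (-23/3, 14/3)

1. A_x = -23/3  [2·signedArea(ACB) = 10/3 ∩ AC · BD = 305/3]
2. A_y = 14/3  [2·signedArea(ACB) = 10/3 ∩ AC · BD = 305/3]
   → A = (-23/3, 14/3)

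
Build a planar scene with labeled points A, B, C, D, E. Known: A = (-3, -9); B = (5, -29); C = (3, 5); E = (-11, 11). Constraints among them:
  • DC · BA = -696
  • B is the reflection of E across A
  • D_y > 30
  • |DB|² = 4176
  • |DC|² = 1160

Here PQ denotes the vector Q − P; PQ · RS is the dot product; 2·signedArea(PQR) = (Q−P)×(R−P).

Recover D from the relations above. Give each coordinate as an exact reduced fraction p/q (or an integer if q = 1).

D = (-19, 31)

1. D_x = -19  [line 8·x + -20·y + 772 = 0 ∩ |DB|² = 4176]
2. D_y = 31  [line 8·x + -20·y + 772 = 0 ∩ |DB|² = 4176]
   → D = (-19, 31)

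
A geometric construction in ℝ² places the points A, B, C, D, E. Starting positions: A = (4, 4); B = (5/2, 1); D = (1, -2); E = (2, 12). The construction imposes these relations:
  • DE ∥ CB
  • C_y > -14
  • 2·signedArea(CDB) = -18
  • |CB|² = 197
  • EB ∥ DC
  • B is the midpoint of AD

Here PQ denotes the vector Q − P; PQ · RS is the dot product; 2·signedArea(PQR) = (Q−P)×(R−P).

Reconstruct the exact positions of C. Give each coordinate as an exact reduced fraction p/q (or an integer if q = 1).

C = (3/2, -13)

1. C_x = 3/2  [DE ∥ CB ∩ EB ∥ DC]
2. C_y = -13  [DE ∥ CB ∩ EB ∥ DC]
   → C = (3/2, -13)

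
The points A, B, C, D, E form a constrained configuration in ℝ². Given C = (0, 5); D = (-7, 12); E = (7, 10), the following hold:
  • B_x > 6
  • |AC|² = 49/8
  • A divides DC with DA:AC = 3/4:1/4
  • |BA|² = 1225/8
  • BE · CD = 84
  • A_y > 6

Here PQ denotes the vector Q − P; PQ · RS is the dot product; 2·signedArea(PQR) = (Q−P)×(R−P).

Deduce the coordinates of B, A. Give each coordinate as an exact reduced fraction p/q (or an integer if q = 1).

1. A_x = -7/4  [A divides DC with DA:AC = 3/4:1/4]
2. A_y = 27/4  [A divides DC with DA:AC = 3/4:1/4]
   → A = (-7/4, 27/4)
3. B_x = 7  [line 7·x + -7·y + -63 = 0 ∩ |BA|² = 1225/8]
4. B_y = -2  [line 7·x + -7·y + -63 = 0 ∩ |BA|² = 1225/8]
   → B = (7, -2)

A = (-7/4, 27/4)
B = (7, -2)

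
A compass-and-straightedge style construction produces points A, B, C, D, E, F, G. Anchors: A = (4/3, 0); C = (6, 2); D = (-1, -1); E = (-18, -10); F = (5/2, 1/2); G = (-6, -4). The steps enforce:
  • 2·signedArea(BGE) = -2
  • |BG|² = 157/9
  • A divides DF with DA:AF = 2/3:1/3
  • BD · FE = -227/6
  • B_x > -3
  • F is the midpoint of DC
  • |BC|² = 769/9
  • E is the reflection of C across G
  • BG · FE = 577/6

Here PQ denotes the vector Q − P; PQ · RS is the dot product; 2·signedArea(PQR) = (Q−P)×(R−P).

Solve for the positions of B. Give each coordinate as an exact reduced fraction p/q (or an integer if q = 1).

1. B_x = -7/3  [2·signedArea(BGE) = -2 ∩ BD · FE = -227/6]
2. B_y = -2  [2·signedArea(BGE) = -2 ∩ BD · FE = -227/6]
   → B = (-7/3, -2)

B = (-7/3, -2)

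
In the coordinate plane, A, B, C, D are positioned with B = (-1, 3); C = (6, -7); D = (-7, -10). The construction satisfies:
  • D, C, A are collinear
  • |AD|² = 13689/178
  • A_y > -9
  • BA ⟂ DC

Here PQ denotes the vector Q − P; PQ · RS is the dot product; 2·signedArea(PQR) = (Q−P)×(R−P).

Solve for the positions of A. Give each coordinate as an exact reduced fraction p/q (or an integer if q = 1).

A = (275/178, -1429/178)

1. A_x = 275/178  [D, C, A are collinear ∩ BA ⟂ DC]
2. A_y = -1429/178  [D, C, A are collinear ∩ BA ⟂ DC]
   → A = (275/178, -1429/178)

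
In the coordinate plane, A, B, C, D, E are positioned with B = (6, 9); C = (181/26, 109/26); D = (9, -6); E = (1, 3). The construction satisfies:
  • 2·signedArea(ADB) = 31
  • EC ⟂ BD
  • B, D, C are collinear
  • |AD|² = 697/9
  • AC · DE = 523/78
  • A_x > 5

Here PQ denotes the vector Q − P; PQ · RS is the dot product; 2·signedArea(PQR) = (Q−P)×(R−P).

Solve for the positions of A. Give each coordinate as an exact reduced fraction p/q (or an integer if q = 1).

1. A_x = 16/3  [2·signedArea(ADB) = 31 ∩ AC · DE = 523/78]
2. A_y = 2  [2·signedArea(ADB) = 31 ∩ AC · DE = 523/78]
   → A = (16/3, 2)

A = (16/3, 2)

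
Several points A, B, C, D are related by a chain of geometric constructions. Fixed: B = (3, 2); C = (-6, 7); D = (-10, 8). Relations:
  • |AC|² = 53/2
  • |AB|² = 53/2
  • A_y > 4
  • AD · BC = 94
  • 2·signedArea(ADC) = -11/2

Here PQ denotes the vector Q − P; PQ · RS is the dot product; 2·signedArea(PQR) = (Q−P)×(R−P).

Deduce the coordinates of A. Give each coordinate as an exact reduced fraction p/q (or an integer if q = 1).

A = (-3/2, 9/2)

1. A_x = -3/2  [AD · BC = 94 ∩ 2·signedArea(ADC) = -11/2]
2. A_y = 9/2  [AD · BC = 94 ∩ 2·signedArea(ADC) = -11/2]
   → A = (-3/2, 9/2)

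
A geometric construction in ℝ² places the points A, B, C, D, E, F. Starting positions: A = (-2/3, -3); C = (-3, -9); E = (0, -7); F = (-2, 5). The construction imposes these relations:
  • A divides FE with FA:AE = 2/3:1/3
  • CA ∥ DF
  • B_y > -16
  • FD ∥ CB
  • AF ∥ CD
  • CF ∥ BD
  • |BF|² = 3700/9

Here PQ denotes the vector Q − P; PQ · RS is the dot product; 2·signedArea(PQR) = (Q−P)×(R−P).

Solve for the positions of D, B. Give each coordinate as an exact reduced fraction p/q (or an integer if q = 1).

B = (-16/3, -15)
D = (-13/3, -1)

1. D_x = -13/3  [CA ∥ DF ∩ AF ∥ CD]
2. D_y = -1  [CA ∥ DF ∩ AF ∥ CD]
   → D = (-13/3, -1)
3. B_x = -16/3  [CF ∥ BD ∩ FD ∥ CB]
4. B_y = -15  [CF ∥ BD ∩ FD ∥ CB]
   → B = (-16/3, -15)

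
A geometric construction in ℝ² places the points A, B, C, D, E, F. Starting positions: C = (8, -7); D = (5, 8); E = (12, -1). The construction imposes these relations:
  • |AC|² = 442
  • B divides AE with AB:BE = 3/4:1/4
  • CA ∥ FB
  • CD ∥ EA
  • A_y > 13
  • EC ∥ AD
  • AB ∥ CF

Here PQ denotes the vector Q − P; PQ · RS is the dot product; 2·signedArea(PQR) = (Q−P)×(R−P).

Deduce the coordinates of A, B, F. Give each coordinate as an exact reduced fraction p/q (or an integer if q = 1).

A = (9, 14)
B = (45/4, 11/4)
F = (41/4, -73/4)

1. A_x = 9  [EC ∥ AD ∩ CD ∥ EA]
2. A_y = 14  [EC ∥ AD ∩ CD ∥ EA]
   → A = (9, 14)
3. B_x = 45/4  [B divides AE with AB:BE = 3/4:1/4]
4. B_y = 11/4  [B divides AE with AB:BE = 3/4:1/4]
   → B = (45/4, 11/4)
5. F_x = 41/4  [CA ∥ FB ∩ AB ∥ CF]
6. F_y = -73/4  [CA ∥ FB ∩ AB ∥ CF]
   → F = (41/4, -73/4)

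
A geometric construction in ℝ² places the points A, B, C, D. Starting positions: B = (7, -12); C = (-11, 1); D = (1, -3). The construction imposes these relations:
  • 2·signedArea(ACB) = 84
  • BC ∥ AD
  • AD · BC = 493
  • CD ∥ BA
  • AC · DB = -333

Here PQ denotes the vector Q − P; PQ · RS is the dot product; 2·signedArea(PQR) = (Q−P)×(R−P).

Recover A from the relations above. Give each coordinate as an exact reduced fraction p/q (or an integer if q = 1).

1. A_x = 19  [BC ∥ AD ∩ CD ∥ BA]
2. A_y = -16  [BC ∥ AD ∩ CD ∥ BA]
   → A = (19, -16)

A = (19, -16)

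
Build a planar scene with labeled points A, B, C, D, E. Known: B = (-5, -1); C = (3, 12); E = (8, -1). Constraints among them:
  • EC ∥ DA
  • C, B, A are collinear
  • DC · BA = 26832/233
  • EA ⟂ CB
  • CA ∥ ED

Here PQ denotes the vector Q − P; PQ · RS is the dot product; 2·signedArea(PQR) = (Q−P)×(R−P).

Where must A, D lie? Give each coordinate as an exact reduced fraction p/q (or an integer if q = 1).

A = (-333/233, 1119/233)
D = (832/233, -1910/233)

1. A_x = -333/233  [C, B, A are collinear ∩ EA ⟂ CB]
2. A_y = 1119/233  [C, B, A are collinear ∩ EA ⟂ CB]
   → A = (-333/233, 1119/233)
3. D_x = 832/233  [EC ∥ DA ∩ CA ∥ ED]
4. D_y = -1910/233  [EC ∥ DA ∩ CA ∥ ED]
   → D = (832/233, -1910/233)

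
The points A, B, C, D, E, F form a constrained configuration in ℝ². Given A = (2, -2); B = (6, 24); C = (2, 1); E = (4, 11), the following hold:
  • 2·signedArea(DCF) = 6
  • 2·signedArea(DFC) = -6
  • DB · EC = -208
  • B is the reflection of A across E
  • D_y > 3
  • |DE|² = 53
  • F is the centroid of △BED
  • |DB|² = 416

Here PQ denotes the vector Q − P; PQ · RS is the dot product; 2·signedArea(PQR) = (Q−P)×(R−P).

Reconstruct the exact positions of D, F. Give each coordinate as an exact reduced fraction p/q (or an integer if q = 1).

D = (2, 4)
F = (4, 13)

1. D_x = 2  [line 2·x + 10·y + -44 = 0 ∩ |DB|² = 416]
2. D_y = 4  [line 2·x + 10·y + -44 = 0 ∩ |DB|² = 416]
   → D = (2, 4)
3. F_x = 4  [2·signedArea(DFC) = -6 ∩ F is the centroid of △BED]
4. F_y = 13  [2·signedArea(DFC) = -6 ∩ F is the centroid of △BED]
   → F = (4, 13)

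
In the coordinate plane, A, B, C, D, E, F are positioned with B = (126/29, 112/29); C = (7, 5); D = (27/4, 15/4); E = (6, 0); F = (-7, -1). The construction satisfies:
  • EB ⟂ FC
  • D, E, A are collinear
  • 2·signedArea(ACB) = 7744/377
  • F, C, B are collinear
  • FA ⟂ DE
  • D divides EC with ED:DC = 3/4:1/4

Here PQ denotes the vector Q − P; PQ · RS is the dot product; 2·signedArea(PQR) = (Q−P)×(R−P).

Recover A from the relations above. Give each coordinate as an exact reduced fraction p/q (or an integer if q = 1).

1. A_x = 69/13  [D, E, A are collinear ∩ FA ⟂ DE]
2. A_y = -45/13  [D, E, A are collinear ∩ FA ⟂ DE]
   → A = (69/13, -45/13)

A = (69/13, -45/13)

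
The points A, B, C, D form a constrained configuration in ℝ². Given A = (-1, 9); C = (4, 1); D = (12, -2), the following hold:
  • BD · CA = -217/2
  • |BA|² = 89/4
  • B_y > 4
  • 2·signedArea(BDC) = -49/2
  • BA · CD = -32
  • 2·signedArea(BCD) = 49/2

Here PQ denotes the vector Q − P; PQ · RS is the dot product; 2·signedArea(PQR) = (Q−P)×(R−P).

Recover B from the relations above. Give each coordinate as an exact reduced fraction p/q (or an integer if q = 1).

B = (3/2, 5)

1. B_x = 3/2  [BD · CA = -217/2 ∩ 2·signedArea(BDC) = -49/2]
2. B_y = 5  [BD · CA = -217/2 ∩ 2·signedArea(BDC) = -49/2]
   → B = (3/2, 5)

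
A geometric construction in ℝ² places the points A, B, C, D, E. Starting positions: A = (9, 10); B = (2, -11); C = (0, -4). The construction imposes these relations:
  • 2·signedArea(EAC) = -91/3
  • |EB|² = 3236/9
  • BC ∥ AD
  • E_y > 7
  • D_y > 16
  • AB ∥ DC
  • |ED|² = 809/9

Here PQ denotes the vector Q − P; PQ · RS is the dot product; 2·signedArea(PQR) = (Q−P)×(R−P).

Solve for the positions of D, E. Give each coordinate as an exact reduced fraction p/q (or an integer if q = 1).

D = (7, 17)
E = (16/3, 23/3)

1. D_x = 7  [AB ∥ DC ∩ BC ∥ AD]
2. D_y = 17  [AB ∥ DC ∩ BC ∥ AD]
   → D = (7, 17)
3. E_x = 16/3  [line 14·x + -9·y + -17/3 = 0 ∩ |EB|² = 3236/9]
4. E_y = 23/3  [line 14·x + -9·y + -17/3 = 0 ∩ |EB|² = 3236/9]
   → E = (16/3, 23/3)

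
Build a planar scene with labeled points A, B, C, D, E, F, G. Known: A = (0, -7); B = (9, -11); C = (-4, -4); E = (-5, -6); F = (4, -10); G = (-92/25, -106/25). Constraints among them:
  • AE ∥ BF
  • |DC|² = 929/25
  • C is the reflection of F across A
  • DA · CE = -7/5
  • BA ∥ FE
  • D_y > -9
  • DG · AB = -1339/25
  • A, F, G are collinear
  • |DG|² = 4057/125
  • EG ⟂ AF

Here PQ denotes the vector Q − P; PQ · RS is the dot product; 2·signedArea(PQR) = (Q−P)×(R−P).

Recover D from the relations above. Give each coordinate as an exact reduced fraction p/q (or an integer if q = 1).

D = (3/5, -8)

1. D_x = 3/5  [DA · CE = -7/5 ∩ DG · AB = -1339/25]
2. D_y = -8  [DA · CE = -7/5 ∩ DG · AB = -1339/25]
   → D = (3/5, -8)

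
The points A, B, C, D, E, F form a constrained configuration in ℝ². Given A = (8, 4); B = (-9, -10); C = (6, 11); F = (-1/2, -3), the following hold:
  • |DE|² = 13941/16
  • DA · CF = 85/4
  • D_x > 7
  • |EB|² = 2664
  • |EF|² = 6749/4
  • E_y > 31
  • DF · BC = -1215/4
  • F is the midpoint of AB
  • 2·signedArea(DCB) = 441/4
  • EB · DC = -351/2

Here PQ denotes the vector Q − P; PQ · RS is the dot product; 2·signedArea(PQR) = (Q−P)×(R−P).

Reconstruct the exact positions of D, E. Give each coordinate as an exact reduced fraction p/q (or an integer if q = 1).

1. D_x = 15/2  [2·signedArea(DCB) = 441/4 ∩ DF · BC = -1215/4]
2. D_y = 23/4  [2·signedArea(DCB) = 441/4 ∩ DF · BC = -1215/4]
   → D = (15/2, 23/4)
3. E_x = 21  [line 3/2·x + -21/4·y + 273/2 = 0 ∩ |DE|² = 13941/16]
4. E_y = 32  [line 3/2·x + -21/4·y + 273/2 = 0 ∩ |DE|² = 13941/16]
   → E = (21, 32)

D = (15/2, 23/4)
E = (21, 32)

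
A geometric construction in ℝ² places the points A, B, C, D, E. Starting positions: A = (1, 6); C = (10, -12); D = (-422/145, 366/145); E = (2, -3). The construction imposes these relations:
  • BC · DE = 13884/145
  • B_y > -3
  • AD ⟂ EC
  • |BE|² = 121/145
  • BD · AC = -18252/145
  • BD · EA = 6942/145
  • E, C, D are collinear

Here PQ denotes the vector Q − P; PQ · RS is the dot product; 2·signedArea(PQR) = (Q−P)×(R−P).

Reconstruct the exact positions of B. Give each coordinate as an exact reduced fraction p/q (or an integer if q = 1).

1. B_x = 202/145  [BC · DE = 13884/145 ∩ BD · EA = 6942/145]
2. B_y = -336/145  [BC · DE = 13884/145 ∩ BD · EA = 6942/145]
   → B = (202/145, -336/145)

B = (202/145, -336/145)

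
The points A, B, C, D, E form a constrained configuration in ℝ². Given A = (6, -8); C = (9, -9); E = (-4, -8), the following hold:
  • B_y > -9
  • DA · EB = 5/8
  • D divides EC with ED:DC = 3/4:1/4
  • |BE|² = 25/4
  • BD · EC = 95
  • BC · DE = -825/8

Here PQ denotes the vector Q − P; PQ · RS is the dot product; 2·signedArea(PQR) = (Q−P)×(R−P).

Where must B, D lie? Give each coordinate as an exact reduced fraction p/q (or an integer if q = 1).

B = (-3/2, -8)
D = (23/4, -35/4)

1. D_x = 23/4  [D divides EC with ED:DC = 3/4:1/4]
2. D_y = -35/4  [D divides EC with ED:DC = 3/4:1/4]
   → D = (23/4, -35/4)
3. B_x = -3/2  [BC · DE = -825/8 ∩ DA · EB = 5/8]
4. B_y = -8  [BC · DE = -825/8 ∩ DA · EB = 5/8]
   → B = (-3/2, -8)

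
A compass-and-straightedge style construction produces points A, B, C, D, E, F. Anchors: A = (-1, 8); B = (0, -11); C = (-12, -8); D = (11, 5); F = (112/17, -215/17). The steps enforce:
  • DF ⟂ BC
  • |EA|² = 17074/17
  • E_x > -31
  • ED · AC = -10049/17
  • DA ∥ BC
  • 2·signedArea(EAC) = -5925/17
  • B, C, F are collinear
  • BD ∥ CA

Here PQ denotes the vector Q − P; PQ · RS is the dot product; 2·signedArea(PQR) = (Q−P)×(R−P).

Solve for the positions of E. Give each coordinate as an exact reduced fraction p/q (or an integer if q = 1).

E = (-520/17, -57/17)

1. E_x = -520/17  [2·signedArea(EAC) = -5925/17 ∩ ED · AC = -10049/17]
2. E_y = -57/17  [2·signedArea(EAC) = -5925/17 ∩ ED · AC = -10049/17]
   → E = (-520/17, -57/17)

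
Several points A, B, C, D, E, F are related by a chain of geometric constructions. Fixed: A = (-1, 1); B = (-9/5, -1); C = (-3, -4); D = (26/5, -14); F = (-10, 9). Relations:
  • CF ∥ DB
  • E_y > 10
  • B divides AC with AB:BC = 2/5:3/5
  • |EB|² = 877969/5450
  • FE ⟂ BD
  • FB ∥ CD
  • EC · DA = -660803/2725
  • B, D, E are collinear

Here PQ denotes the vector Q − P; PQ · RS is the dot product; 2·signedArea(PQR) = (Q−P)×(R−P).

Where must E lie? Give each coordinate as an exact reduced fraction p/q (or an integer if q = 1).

1. E_x = -8521/1090  [B, D, E are collinear ∩ FE ⟂ BD]
2. E_y = 11091/1090  [B, D, E are collinear ∩ FE ⟂ BD]
   → E = (-8521/1090, 11091/1090)

E = (-8521/1090, 11091/1090)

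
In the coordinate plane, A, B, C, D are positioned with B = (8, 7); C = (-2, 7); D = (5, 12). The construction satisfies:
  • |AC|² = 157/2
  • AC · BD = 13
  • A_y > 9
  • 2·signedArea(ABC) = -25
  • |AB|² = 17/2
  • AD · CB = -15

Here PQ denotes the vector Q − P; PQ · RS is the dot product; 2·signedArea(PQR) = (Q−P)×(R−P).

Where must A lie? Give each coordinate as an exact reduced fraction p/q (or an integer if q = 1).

A = (13/2, 19/2)

1. A_x = 13/2  [AC · BD = 13 ∩ AD · CB = -15]
2. A_y = 19/2  [AC · BD = 13 ∩ AD · CB = -15]
   → A = (13/2, 19/2)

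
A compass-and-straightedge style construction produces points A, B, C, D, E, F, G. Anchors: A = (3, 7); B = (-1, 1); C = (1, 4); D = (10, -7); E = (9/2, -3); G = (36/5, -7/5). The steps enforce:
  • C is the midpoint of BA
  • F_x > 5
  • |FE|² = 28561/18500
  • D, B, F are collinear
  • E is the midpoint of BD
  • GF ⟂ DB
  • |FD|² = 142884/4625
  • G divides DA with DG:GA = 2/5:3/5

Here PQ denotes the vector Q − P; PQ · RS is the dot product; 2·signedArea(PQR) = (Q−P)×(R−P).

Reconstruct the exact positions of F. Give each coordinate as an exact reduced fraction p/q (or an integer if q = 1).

1. F_x = 5092/925  [D, B, F are collinear ∩ GF ⟂ DB]
2. F_y = -3451/925  [D, B, F are collinear ∩ GF ⟂ DB]
   → F = (5092/925, -3451/925)

F = (5092/925, -3451/925)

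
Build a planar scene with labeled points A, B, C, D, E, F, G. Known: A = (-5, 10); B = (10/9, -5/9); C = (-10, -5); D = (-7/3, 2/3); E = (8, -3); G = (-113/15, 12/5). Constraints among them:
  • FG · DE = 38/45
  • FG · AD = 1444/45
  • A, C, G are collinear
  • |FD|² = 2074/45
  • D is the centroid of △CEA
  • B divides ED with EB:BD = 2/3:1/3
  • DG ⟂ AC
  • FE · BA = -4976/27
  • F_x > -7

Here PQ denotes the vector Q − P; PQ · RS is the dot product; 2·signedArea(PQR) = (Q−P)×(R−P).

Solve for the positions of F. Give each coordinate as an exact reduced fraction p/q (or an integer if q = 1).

1. F_x = -94/15  [FG · DE = 38/45 ∩ FG · AD = 1444/45]
2. F_y = 31/5  [FG · DE = 38/45 ∩ FG · AD = 1444/45]
   → F = (-94/15, 31/5)

F = (-94/15, 31/5)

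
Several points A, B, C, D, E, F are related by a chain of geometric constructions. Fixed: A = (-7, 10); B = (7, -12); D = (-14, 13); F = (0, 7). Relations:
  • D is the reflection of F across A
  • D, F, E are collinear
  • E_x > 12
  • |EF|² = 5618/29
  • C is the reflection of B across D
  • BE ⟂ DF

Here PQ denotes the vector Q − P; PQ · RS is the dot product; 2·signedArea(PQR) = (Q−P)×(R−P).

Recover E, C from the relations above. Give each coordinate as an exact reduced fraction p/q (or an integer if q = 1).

1. E_x = 371/29  [D, F, E are collinear ∩ BE ⟂ DF]
2. E_y = 44/29  [D, F, E are collinear ∩ BE ⟂ DF]
   → E = (371/29, 44/29)
3. C_x = -35  [C is the reflection of B across D]
4. C_y = 38  [C is the reflection of B across D]
   → C = (-35, 38)

C = (-35, 38)
E = (371/29, 44/29)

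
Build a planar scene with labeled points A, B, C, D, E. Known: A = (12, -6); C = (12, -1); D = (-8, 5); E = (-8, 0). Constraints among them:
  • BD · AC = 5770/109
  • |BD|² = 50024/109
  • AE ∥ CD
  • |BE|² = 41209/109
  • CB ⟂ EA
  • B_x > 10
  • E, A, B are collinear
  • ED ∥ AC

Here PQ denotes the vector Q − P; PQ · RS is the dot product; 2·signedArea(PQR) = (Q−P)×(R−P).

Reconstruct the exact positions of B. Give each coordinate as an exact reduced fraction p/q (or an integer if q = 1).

1. B_x = 1158/109  [E, A, B are collinear ∩ CB ⟂ EA]
2. B_y = -609/109  [E, A, B are collinear ∩ CB ⟂ EA]
   → B = (1158/109, -609/109)

B = (1158/109, -609/109)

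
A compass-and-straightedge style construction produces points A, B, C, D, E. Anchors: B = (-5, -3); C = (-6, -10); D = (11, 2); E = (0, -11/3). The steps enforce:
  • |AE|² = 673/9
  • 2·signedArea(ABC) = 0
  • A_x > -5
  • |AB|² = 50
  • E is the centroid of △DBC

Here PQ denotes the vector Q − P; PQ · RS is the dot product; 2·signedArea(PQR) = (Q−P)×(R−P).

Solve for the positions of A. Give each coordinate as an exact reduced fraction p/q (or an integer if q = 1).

1. A_x = -4  [line 7·x + -1·y + 32 = 0 ∩ |AE|² = 673/9]
2. A_y = 4  [line 7·x + -1·y + 32 = 0 ∩ |AE|² = 673/9]
   → A = (-4, 4)

A = (-4, 4)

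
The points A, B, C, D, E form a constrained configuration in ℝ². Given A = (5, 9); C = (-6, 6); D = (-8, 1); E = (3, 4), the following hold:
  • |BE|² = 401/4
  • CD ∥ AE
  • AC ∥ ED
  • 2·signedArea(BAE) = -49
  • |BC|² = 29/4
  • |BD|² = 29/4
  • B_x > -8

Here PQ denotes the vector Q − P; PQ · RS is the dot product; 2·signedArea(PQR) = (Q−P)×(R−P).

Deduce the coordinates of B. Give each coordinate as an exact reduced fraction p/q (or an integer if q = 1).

B = (-7, 7/2)

1. B_x = -7  [line 5·x + -2·y + 42 = 0 ∩ |BD|² = 29/4]
2. B_y = 7/2  [line 5·x + -2·y + 42 = 0 ∩ |BD|² = 29/4]
   → B = (-7, 7/2)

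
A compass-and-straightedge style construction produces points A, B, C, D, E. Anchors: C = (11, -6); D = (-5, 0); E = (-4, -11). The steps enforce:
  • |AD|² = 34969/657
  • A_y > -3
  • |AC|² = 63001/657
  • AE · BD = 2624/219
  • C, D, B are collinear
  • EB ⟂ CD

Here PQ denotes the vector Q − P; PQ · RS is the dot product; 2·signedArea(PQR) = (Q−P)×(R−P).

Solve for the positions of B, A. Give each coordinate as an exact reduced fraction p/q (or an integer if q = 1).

1. B_x = -37/73  [C, D, B are collinear ∩ EB ⟂ CD]
2. B_y = -123/73  [C, D, B are collinear ∩ EB ⟂ CD]
   → B = (-37/73, -123/73)
3. A_x = 401/219  [line 328/73·x + -123/73·y + -2747/219 = 0 ∩ |AD|² = 34969/657]
4. A_y = -187/73  [line 328/73·x + -123/73·y + -2747/219 = 0 ∩ |AD|² = 34969/657]
   → A = (401/219, -187/73)

A = (401/219, -187/73)
B = (-37/73, -123/73)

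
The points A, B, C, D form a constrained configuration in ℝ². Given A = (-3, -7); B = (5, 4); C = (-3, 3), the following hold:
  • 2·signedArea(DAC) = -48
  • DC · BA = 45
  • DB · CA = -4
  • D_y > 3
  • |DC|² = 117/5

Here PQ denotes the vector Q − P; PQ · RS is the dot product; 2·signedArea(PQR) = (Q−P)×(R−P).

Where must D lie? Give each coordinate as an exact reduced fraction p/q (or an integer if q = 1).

1. D_x = 9/5  [DC · BA = 45 ∩ 2·signedArea(DAC) = -48]
2. D_y = 18/5  [DC · BA = 45 ∩ 2·signedArea(DAC) = -48]
   → D = (9/5, 18/5)

D = (9/5, 18/5)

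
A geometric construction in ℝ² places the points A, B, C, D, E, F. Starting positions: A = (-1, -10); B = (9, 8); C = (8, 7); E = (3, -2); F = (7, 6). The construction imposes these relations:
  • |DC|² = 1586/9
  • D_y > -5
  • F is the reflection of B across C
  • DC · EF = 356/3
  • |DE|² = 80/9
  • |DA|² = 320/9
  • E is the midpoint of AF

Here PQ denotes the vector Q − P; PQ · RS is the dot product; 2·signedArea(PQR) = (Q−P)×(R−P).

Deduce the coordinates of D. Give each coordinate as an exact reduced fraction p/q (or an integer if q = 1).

D = (5/3, -14/3)

1. D_x = 5/3  [line -4·x + -8·y + -92/3 = 0 ∩ |DE|² = 80/9]
2. D_y = -14/3  [line -4·x + -8·y + -92/3 = 0 ∩ |DE|² = 80/9]
   → D = (5/3, -14/3)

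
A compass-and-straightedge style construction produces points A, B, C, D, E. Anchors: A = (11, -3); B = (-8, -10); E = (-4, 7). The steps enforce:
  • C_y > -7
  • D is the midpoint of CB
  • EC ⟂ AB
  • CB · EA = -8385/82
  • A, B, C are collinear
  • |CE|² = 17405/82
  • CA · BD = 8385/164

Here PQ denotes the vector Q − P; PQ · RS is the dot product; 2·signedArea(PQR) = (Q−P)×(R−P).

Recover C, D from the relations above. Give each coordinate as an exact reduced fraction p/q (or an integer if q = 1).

1. C_x = 85/82  [A, B, C are collinear ∩ EC ⟂ AB]
2. C_y = -547/82  [A, B, C are collinear ∩ EC ⟂ AB]
   → C = (85/82, -547/82)
3. D_x = -571/164  [D is the midpoint of CB]
4. D_y = -1367/164  [D is the midpoint of CB]
   → D = (-571/164, -1367/164)

C = (85/82, -547/82)
D = (-571/164, -1367/164)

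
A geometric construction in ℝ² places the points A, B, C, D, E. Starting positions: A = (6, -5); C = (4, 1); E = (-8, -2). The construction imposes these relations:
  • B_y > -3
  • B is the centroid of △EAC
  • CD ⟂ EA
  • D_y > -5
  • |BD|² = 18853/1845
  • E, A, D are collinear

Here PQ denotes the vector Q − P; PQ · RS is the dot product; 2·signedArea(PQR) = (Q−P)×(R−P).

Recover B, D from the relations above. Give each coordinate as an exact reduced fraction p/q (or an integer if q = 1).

B = (2/3, -2)
D = (586/205, -887/205)

1. B_x = 2/3  [B is the centroid of △EAC]
2. B_y = -2  [B is the centroid of △EAC]
   → B = (2/3, -2)
3. D_x = 586/205  [E, A, D are collinear ∩ CD ⟂ EA]
4. D_y = -887/205  [E, A, D are collinear ∩ CD ⟂ EA]
   → D = (586/205, -887/205)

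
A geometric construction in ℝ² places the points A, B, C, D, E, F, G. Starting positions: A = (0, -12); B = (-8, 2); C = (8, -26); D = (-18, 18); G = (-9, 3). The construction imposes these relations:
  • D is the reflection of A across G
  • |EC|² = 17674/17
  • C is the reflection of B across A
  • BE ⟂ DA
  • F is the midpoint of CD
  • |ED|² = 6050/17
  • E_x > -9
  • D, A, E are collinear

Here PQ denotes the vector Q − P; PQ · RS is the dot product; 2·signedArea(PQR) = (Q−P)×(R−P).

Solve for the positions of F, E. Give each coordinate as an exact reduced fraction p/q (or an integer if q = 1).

E = (-141/17, 31/17)
F = (-5, -4)

1. F_x = -5  [F is the midpoint of CD]
2. F_y = -4  [F is the midpoint of CD]
   → F = (-5, -4)
3. E_x = -141/17  [D, A, E are collinear ∩ BE ⟂ DA]
4. E_y = 31/17  [D, A, E are collinear ∩ BE ⟂ DA]
   → E = (-141/17, 31/17)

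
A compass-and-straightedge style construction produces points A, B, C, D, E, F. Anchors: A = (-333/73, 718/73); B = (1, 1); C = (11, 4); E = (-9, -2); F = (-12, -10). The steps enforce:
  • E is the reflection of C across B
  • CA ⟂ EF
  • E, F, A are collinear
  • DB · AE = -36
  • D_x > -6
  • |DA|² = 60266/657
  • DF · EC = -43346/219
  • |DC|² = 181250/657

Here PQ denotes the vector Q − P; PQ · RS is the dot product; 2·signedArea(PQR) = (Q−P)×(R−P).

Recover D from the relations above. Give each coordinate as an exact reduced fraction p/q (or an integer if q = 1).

1. D_x = -1136/219  [DB · AE = -36 ∩ DF · EC = -43346/219]
2. D_y = 61/219  [DB · AE = -36 ∩ DF · EC = -43346/219]
   → D = (-1136/219, 61/219)

D = (-1136/219, 61/219)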